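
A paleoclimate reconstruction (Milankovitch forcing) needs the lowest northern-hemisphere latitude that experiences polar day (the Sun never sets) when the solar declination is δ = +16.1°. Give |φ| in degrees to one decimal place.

|φ| = 73.9°

Polar day requires cos H₀ = −tan φ tan δ ≤ −1, i.e. tan φ tan δ ≥ 1.
The boundary is |tan φ| · |tan δ| = 1, so |φ| = 90° − |δ| = 90° − 16.1° = 73.9° in the northern hemisphere.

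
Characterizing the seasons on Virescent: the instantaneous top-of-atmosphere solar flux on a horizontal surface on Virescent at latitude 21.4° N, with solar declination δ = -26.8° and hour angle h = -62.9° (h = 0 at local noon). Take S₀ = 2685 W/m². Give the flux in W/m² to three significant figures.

575 W/m²

cos θ_z = sin φ sin δ + cos φ cos δ cos h = -0.164515 + 0.378579 = 0.214064.
Flux = S₀ · cos θ_z = 2685 × 0.214064 = 574.8 W/m².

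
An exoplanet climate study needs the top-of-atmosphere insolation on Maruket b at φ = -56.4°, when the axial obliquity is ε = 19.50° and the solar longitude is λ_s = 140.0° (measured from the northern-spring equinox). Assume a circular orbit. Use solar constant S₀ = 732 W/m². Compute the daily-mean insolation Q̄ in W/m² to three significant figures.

Q̄ ≈ 67.5 W/m²

Solar declination: sin δ = sin ε · sin λ_s = sin 19.50° × sin 140.0° = 0.21457, so δ = +12.390°.
cos H₀ = −tan(-56.4°) tan(+12.390°) = 0.3307, H₀ = 1.2338 rad.
Bracket: H₀ sin φ sin δ + cos φ cos δ sin H₀ = 1.2338×-0.83292×0.21457 + 0.55339×0.97671×0.94375 = -0.220504 + 0.510098 = 0.289594.
Q̄ = (S₀/π) × [bracket] = (732/π) × 0.289594 = 67.48 W/m².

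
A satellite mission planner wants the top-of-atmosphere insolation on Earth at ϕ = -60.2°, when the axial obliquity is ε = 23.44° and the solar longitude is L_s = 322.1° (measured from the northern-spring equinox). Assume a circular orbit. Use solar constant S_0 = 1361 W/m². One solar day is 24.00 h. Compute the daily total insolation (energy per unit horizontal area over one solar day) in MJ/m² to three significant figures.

Solar declination: sin δ = sin ε · sin L_s = sin 23.44° × sin 322.1° = -0.24436, so δ = -14.144°.
cos h₀ = −tan(-60.2°) tan(-14.144°) = -0.4400, h₀ = 2.0264 rad.
Bracket: h₀ sin ϕ sin δ + cos ϕ cos δ sin h₀ = 2.0264×-0.86777×-0.24436 + 0.49697×0.96969×0.89799 = 0.429695 + 0.432748 = 0.862443.
Q̄ = (S_0/π) × [bracket] = (1361/π) × 0.862443 = 373.63 W/m².
Daily total = Q̄ × 24.00 h × 3600 s/h = 373.63 × 24.00 × 3600 / 10⁶ = 32.28 MJ/m².

32.3 MJ/m²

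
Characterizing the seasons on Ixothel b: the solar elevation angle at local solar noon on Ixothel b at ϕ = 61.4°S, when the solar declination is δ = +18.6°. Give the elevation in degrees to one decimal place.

10.0°

At local noon the hour angle is zero, so the zenith angle equals |ϕ − δ| = |-61.4° − (+18.600°)| = 80.000°.
Elevation = 90° − 80.000° = 10.0°.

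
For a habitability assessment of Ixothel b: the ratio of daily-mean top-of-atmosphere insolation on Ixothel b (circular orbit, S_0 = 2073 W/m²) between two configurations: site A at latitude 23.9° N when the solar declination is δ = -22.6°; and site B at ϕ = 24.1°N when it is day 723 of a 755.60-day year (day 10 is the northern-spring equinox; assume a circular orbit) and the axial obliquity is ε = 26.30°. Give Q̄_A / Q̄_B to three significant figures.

Q̄_A / Q̄_B ≈ 0.762

— Configuration A (ϕ=+23.9°):
cos h₀ = −tan(+23.9°) tan(-22.600°) = 0.1845, h₀ = 1.3853 rad.
Bracket: h₀ sin ϕ sin δ + cos ϕ cos δ sin h₀ = 1.3853×0.40514×-0.38430 + 0.91425×0.92321×0.98284 = -0.215685 + 0.829561 = 0.613876.
Q̄ = (S_0/π) × [bracket] = (2073/π) × 0.613876 = 405.07 W/m².
— Configuration B (ϕ=+24.1°):
Solar longitude: L_s = 360° × (723 − 10)/755.60 = 339.704°.
sin δ = sin 26.30° × sin 339.704° = -0.15369, so δ = -8.841°.
cos h₀ = −tan(+24.1°) tan(-8.841°) = 0.0696, h₀ = 1.5012 rad.
Bracket: h₀ sin ϕ sin δ + cos ϕ cos δ sin h₀ = 1.5012×0.40833×-0.15369 + 0.91283×0.98812×0.99758 = -0.094210 + 0.899803 = 0.805593.
Q̄ = (S_0/π) × [bracket] = (2073/π) × 0.805593 = 531.58 W/m².
Ratio Q̄_A / Q̄_B = 405.07 / 531.58 = 0.7620.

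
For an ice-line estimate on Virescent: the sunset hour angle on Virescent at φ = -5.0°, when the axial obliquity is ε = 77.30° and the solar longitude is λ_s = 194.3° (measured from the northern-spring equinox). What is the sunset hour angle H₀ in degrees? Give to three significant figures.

Solar declination: sin δ = sin ε · sin λ_s = sin 77.30° × sin 194.3° = -0.24096, so δ = -13.943°.
cos H₀ = −tan φ · tan δ = −tan(-5.0°) × tan(-13.943°) = -0.0217, so H₀ = 1.5925 rad = 91.24°.

H₀ = 91.2°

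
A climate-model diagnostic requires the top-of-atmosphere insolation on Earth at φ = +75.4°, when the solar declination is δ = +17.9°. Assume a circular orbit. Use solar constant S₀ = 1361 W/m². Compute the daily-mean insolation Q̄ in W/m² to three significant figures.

Q̄ ≈ 405 W/m²

cos H₀ = −tan(+75.4°) tan(+17.900°) = -1.2400 ≤ −1 ⇒ polar day, H₀ = π.
Bracket: H₀ sin φ sin δ + cos φ cos δ sin H₀ = 3.1416×0.96771×0.30736 + 0.25207×0.95159×0.00000 = 0.934423 + 0.000000 = 0.934423.
Q̄ = (S₀/π) × [bracket] = (1361/π) × 0.934423 = 404.8 W/m².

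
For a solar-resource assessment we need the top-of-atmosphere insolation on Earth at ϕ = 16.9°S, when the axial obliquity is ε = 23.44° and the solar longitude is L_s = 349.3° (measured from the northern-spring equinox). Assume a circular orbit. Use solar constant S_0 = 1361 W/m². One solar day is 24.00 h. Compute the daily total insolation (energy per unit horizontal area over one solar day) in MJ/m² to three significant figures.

37.0 MJ/m²

Solar declination: sin δ = sin ε · sin L_s = sin 23.44° × sin 349.3° = -0.07386, so δ = -4.235°.
cos h₀ = −tan(-16.9°) tan(-4.235°) = -0.0225, h₀ = 1.5933 rad.
Bracket: h₀ sin ϕ sin δ + cos ϕ cos δ sin h₀ = 1.5933×-0.29070×-0.07386 + 0.95681×0.99727×0.99975 = 0.034210 + 0.953959 = 0.988169.
Q̄ = (S_0/π) × [bracket] = (1361/π) × 0.988169 = 428.09 W/m².
Daily total = Q̄ × 24.00 h × 3600 s/h = 428.09 × 24.00 × 3600 / 10⁶ = 36.99 MJ/m².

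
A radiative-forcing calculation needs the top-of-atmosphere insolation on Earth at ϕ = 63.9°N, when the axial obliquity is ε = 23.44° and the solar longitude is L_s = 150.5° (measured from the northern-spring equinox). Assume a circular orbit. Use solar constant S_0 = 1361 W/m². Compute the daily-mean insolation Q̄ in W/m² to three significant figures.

Solar declination: sin δ = sin ε · sin L_s = sin 23.44° × sin 150.5° = 0.19588, so δ = +11.296°.
cos h₀ = −tan(+63.9°) tan(+11.296°) = -0.4077, h₀ = 1.9908 rad.
Bracket: h₀ sin ϕ sin δ + cos ϕ cos δ sin h₀ = 1.9908×0.89803×0.19588 + 0.43994×0.98063×0.91310 = 0.350194 + 0.393928 = 0.744122.
Q̄ = (S_0/π) × [bracket] = (1361/π) × 0.744122 = 322.4 W/m².

Q̄ ≈ 322 W/m²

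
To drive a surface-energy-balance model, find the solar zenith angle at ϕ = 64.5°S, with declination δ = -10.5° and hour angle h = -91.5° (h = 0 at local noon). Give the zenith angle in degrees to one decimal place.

cos θ_z = sin ϕ sin δ + cos ϕ cos δ cos h = 0.164483 + -0.011081 = 0.153402.
θ_z = arccos(0.153402) = 81.2°.

θ_z = 81.2°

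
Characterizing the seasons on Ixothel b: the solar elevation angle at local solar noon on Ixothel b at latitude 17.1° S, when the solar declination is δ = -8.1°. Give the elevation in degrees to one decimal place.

At local noon the hour angle is zero, so the zenith angle equals |φ − δ| = |-17.1° − (-8.100°)| = 9.000°.
Elevation = 90° − 9.000° = 81.0°.

81.0°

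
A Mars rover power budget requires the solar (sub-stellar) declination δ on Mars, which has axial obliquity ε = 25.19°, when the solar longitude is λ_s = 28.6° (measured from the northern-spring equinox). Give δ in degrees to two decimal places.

δ = +11.76°

sin δ = sin ε · sin λ_s = sin 25.19° × sin 28.6° = 0.203741.
δ = arcsin(0.203741) = +11.76°.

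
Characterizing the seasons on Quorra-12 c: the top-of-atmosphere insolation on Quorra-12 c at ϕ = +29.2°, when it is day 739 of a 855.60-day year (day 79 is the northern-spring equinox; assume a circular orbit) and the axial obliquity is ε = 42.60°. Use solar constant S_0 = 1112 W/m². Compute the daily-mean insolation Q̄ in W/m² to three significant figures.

Q̄ ≈ 77.2 W/m²

Solar longitude: L_s = 360° × (739 − 79)/855.60 = 277.700°.
sin δ = sin 42.60° × sin 277.700° = -0.67077, so δ = -42.127°.
cos h₀ = −tan(+29.2°) tan(-42.127°) = 0.5055, h₀ = 1.0409 rad.
Bracket: h₀ sin ϕ sin δ + cos ϕ cos δ sin h₀ = 1.0409×0.48786×-0.67077 + 0.87292×0.74166×0.86285 = -0.340626 + 0.558618 = 0.217992.
Q̄ = (S_0/π) × [bracket] = (1112/π) × 0.217992 = 77.16 W/m².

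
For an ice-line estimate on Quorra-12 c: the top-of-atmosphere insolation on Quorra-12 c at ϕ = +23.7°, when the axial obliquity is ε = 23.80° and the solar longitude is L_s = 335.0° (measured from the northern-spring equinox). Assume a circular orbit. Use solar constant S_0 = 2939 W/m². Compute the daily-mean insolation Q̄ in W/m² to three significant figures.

Solar declination: sin δ = sin ε · sin L_s = sin 23.80° × sin 335.0° = -0.17055, so δ = -9.820°.
cos h₀ = −tan(+23.7°) tan(-9.820°) = 0.0760, h₀ = 1.4947 rad.
Bracket: h₀ sin ϕ sin δ + cos ϕ cos δ sin h₀ = 1.4947×0.40195×-0.17055 + 0.91566×0.98535×0.99711 = -0.102466 + 0.899638 = 0.797172.
Q̄ = (S_0/π) × [bracket] = (2939/π) × 0.797172 = 745.8 W/m².

Q̄ ≈ 746 W/m²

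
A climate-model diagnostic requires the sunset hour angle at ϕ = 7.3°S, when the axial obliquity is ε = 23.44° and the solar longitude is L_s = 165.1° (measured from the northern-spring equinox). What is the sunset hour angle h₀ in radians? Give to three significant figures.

Solar declination: sin δ = sin ε · sin L_s = sin 23.44° × sin 165.1° = 0.10228, so δ = +5.871°.
cos h₀ = −tan ϕ · tan δ = −tan(-7.3°) × tan(+5.871°) = 0.0132, so h₀ = 1.5576 rad = 89.25°.

h₀ = 1.56 rad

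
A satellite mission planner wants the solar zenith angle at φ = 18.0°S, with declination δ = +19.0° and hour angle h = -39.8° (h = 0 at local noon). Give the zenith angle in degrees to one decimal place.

θ_z = 53.8°

cos θ_z = sin φ sin δ + cos φ cos δ cos h = -0.100606 + 0.690873 = 0.590267.
θ_z = arccos(0.590267) = 53.8°.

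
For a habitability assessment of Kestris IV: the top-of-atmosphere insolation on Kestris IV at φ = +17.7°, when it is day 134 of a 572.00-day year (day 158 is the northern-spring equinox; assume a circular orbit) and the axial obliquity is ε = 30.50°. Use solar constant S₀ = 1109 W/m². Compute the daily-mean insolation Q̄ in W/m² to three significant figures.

Solar longitude: λ_s = 360° × (134 − 158)/572.00 = -15.105°, i.e. -15.105° + 360° = 344.895°.
sin δ = sin 30.50° × sin 344.895° = -0.13226, so δ = -7.600°.
cos H₀ = −tan(+17.7°) tan(-7.600°) = 0.0426, H₀ = 1.5282 rad.
Bracket: H₀ sin φ sin δ + cos φ cos δ sin H₀ = 1.5282×0.30403×-0.13226 + 0.95266×0.99122×0.99909 = -0.061450 + 0.943436 = 0.881986.
Q̄ = (S₀/π) × [bracket] = (1109/π) × 0.881986 = 311.3 W/m².

Q̄ ≈ 311 W/m²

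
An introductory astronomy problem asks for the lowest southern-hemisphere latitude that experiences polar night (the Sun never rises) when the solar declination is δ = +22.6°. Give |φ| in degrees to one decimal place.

Polar night requires cos H₀ = −tan φ tan δ ≥ 1, i.e. tan φ tan δ ≤ −1.
The boundary is |tan φ| · |tan δ| = 1, so |φ| = 90° − |δ| = 90° − 22.6° = 67.4° in the southern hemisphere.

|φ| = 67.4°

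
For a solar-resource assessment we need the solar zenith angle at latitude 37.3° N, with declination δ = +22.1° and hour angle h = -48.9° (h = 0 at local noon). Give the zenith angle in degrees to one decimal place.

θ_z = 44.6°

cos θ_z = sin φ sin δ + cos φ cos δ cos h = 0.227988 + 0.484505 = 0.712493.
θ_z = arccos(0.712493) = 44.6°.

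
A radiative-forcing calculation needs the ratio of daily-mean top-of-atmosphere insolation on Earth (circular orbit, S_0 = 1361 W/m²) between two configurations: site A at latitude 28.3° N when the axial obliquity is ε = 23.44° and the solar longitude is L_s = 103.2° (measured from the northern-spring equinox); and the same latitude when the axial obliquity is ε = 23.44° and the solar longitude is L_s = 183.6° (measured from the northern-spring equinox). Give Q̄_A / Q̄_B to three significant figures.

Q̄_A / Q̄_B ≈ 1.30

— Configuration A (ϕ=+28.3°):
Solar declination: sin δ = sin ε · sin L_s = sin 23.44° × sin 103.2° = 0.38728, so δ = +22.785°.
cos h₀ = −tan(+28.3°) tan(+22.785°) = -0.2262, h₀ = 1.7989 rad.
Bracket: h₀ sin ϕ sin δ + cos ϕ cos δ sin h₀ = 1.7989×0.47409×0.38728 + 0.88048×0.92196×0.97409 = 0.330288 + 0.790734 = 1.121022.
Q̄ = (S_0/π) × [bracket] = (1361/π) × 1.121022 = 485.65 W/m².
— Configuration B (ϕ=+28.3°):
Solar declination: sin δ = sin ε · sin L_s = sin 23.44° × sin 183.6° = -0.02498, so δ = -1.431°.
cos h₀ = −tan(+28.3°) tan(-1.431°) = 0.0135, h₀ = 1.5573 rad.
Bracket: h₀ sin ϕ sin δ + cos ϕ cos δ sin h₀ = 1.5573×0.47409×-0.02498 + 0.88048×0.99969×0.99991 = -0.018443 + 0.880128 = 0.861685.
Q̄ = (S_0/π) × [bracket] = (1361/π) × 0.861685 = 373.30 W/m².
Ratio Q̄_A / Q̄_B = 485.65 / 373.30 = 1.301.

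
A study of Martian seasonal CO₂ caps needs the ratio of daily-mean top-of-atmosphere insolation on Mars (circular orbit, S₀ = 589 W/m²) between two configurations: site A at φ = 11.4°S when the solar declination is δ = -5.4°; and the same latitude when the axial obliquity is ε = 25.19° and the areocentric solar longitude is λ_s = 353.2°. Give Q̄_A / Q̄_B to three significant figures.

— Configuration A (φ=-11.4°):
cos H₀ = −tan(-11.4°) tan(-5.400°) = -0.0191, H₀ = 1.5899 rad.
Bracket: H₀ sin φ sin δ + cos φ cos δ sin H₀ = 1.5899×-0.19766×-0.09411 + 0.98027×0.99556×0.99982 = 0.029575 + 0.975742 = 1.005317.
Q̄ = (S₀/π) × [bracket] = (589/π) × 1.005317 = 188.48 W/m².
— Configuration B (φ=-11.4°):
sin δ = sin 25.19° × sin 353.2° = -0.05040, so δ = -2.889°.
cos H₀ = −tan(-11.4°) tan(-2.889°) = -0.0102, H₀ = 1.5810 rad.
Bracket: H₀ sin φ sin δ + cos φ cos δ sin H₀ = 1.5810×-0.19766×-0.05040 + 0.98027×0.99873×0.99995 = 0.015750 + 0.978976 = 0.994726.
Q̄ = (S₀/π) × [bracket] = (589/π) × 0.994726 = 186.50 W/m².
Ratio Q̄_A / Q̄_B = 188.48 / 186.50 = 1.011.

Q̄_A / Q̄_B ≈ 1.01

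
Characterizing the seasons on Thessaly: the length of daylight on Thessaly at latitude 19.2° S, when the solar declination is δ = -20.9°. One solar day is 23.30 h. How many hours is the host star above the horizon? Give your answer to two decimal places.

12.64 h

cos H₀ = −tan φ · tan δ = −tan(-19.2°) × tan(-20.900°) = -0.1330, so H₀ = 1.7042 rad = 97.64°.
Daylight = 2H₀/(2π) × 23.30 h = (1.7042/π) × 23.30 = 12.64 h.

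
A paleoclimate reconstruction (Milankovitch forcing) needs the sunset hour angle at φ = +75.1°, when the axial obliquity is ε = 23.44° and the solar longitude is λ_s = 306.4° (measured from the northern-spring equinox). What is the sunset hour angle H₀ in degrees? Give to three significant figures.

H₀ = 0.00°

Solar declination: sin δ = sin ε · sin λ_s = sin 23.44° × sin 306.4° = -0.32018, so δ = -18.674°.
cos H₀ = −tan φ · tan δ = 1.2702 ≥ 1, so the Sun never rises (polar night) and H₀ = 0.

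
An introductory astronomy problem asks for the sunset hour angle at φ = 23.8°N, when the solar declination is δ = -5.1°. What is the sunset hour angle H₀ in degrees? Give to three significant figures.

H₀ = 87.7°

cos H₀ = −tan φ · tan δ = −tan(+23.8°) × tan(-5.100°) = 0.0394, so H₀ = 1.5314 rad = 87.74°.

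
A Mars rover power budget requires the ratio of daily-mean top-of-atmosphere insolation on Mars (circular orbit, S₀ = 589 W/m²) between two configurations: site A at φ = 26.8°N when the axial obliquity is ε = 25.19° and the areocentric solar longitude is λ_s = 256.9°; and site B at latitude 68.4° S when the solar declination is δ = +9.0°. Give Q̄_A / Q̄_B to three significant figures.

Q̄_A / Q̄_B ≈ 3.28

— Configuration A (φ=+26.8°):
sin δ = sin 25.19° × sin 256.9° = -0.41454, so δ = -24.491°.
cos H₀ = −tan(+26.8°) tan(-24.491°) = 0.2301, H₀ = 1.3386 rad.
Bracket: H₀ sin φ sin δ + cos φ cos δ sin H₀ = 1.3386×0.45088×-0.41454 + 0.89259×0.91003×0.97317 = -0.250195 + 0.790490 = 0.540295.
Q̄ = (S₀/π) × [bracket] = (589/π) × 0.540295 = 101.30 W/m².
— Configuration B (φ=-68.4°):
cos H₀ = −tan(-68.4°) tan(+9.000°) = 0.4000, H₀ = 1.1592 rad.
Bracket: H₀ sin φ sin δ + cos φ cos δ sin H₀ = 1.1592×-0.92978×0.15643 + 0.36812×0.98769×0.91650 = -0.168600 + 0.333229 = 0.164629.
Q̄ = (S₀/π) × [bracket] = (589/π) × 0.164629 = 30.865 W/m².
Ratio Q̄_A / Q̄_B = 101.30 / 30.865 = 3.282.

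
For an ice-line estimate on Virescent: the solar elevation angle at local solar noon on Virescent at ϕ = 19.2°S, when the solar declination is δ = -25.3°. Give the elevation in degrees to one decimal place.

At local noon the hour angle is zero, so the zenith angle equals |ϕ − δ| = |-19.2° − (-25.300°)| = 6.100°.
Elevation = 90° − 6.100° = 83.9°.

83.9°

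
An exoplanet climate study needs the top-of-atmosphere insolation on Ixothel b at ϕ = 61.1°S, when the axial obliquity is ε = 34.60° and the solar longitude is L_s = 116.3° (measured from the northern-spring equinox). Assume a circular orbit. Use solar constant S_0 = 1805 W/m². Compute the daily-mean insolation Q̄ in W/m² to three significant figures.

Solar declination: sin δ = sin ε · sin L_s = sin 34.60° × sin 116.3° = 0.50906, so δ = +30.602°.
cos h₀ = −tan(-61.1°) tan(+30.602°) = 1.0714 ≥ 1 ⇒ polar night, h₀ = 0 and Q̄ = 0.

Q̄ ≈ 0.00 W/m²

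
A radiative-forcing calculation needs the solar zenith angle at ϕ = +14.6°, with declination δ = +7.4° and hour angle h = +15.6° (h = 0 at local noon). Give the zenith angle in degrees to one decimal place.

θ_z = 16.9°

cos θ_z = sin ϕ sin δ + cos ϕ cos δ cos h = 0.032465 + 0.924298 = 0.956763.
θ_z = arccos(0.956763) = 16.9°.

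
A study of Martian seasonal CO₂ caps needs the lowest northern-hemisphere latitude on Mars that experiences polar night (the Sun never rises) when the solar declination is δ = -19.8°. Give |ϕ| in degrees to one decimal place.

|ϕ| = 70.2°

Polar night requires cos h₀ = −tan ϕ tan δ ≥ 1, i.e. tan ϕ tan δ ≤ −1.
The boundary is |tan ϕ| · |tan δ| = 1, so |ϕ| = 90° − |δ| = 90° − 19.8° = 70.2° in the northern hemisphere.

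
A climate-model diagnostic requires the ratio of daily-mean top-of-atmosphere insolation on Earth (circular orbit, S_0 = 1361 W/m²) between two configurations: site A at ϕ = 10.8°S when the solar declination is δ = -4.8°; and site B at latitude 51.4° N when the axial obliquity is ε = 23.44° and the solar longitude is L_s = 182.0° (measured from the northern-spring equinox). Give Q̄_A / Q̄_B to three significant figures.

Q̄_A / Q̄_B ≈ 1.65

— Configuration A (ϕ=-10.8°):
cos h₀ = −tan(-10.8°) tan(-4.800°) = -0.0160, h₀ = 1.5868 rad.
Bracket: h₀ sin ϕ sin δ + cos ϕ cos δ sin h₀ = 1.5868×-0.18738×-0.08368 + 0.98229×0.99649×0.99987 = 0.024881 + 0.978715 = 1.003596.
Q̄ = (S_0/π) × [bracket] = (1361/π) × 1.003596 = 434.78 W/m².
— Configuration B (ϕ=+51.4°):
Solar declination: sin δ = sin ε · sin L_s = sin 23.44° × sin 182.0° = -0.01388, so δ = -0.795°.
cos h₀ = −tan(+51.4°) tan(-0.795°) = 0.0174, h₀ = 1.5534 rad.
Bracket: h₀ sin ϕ sin δ + cos ϕ cos δ sin h₀ = 1.5534×0.78152×-0.01388 + 0.62388×0.99990×0.99985 = -0.016851 + 0.623724 = 0.606873.
Q̄ = (S_0/π) × [bracket] = (1361/π) × 0.606873 = 262.91 W/m².
Ratio Q̄_A / Q̄_B = 434.78 / 262.91 = 1.654.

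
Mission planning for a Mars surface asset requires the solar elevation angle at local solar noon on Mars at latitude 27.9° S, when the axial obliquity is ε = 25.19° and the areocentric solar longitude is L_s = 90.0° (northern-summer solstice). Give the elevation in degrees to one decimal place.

sin δ = sin 25.19° × sin 90.0° = 0.42562, so δ = +25.190°.
At local noon the hour angle is zero, so the zenith angle equals |ϕ − δ| = |-27.9° − (+25.190°)| = 53.090°.
Elevation = 90° − 53.090° = 36.9°.

36.9°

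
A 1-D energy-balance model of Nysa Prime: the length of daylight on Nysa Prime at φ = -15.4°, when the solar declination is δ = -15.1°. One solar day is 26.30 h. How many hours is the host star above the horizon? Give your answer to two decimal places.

cos H₀ = −tan φ · tan δ = −tan(-15.4°) × tan(-15.100°) = -0.0743, so H₀ = 1.6452 rad = 94.26°.
Daylight = 2H₀/(2π) × 26.30 h = (1.6452/π) × 26.30 = 13.77 h.

13.77 h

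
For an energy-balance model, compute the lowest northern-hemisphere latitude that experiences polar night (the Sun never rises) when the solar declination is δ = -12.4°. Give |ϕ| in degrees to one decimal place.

|ϕ| = 77.6°

Polar night requires cos h₀ = −tan ϕ tan δ ≥ 1, i.e. tan ϕ tan δ ≤ −1.
The boundary is |tan ϕ| · |tan δ| = 1, so |ϕ| = 90° − |δ| = 90° − 12.4° = 77.6° in the northern hemisphere.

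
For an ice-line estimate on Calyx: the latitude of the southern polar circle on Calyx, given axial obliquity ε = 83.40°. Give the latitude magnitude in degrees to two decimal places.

6.60°

The polar circle is the lowest latitude that experiences at least one full rotation of continuous darkness at the northern-summer solstice; it lies at |φ| = 90° − ε = 90° − 83.40° = 6.60°.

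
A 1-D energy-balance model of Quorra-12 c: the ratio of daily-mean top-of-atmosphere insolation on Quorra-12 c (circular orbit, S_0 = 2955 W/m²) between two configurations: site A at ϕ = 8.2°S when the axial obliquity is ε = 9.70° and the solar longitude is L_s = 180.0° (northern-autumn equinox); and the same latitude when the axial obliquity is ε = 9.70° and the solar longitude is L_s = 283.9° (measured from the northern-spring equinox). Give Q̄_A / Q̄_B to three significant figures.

Q̄_A / Q̄_B ≈ 0.977

— Configuration A (ϕ=-8.2°):
Solar declination: sin δ = sin ε · sin L_s = sin 9.70° × sin 180.0° = 0.00000, so δ = +0.000°.
cos h₀ = −tan(-8.2°) tan(+0.000°) = 0.0000, h₀ = 1.5708 rad.
Bracket: h₀ sin ϕ sin δ + cos ϕ cos δ sin h₀ = 1.5708×-0.14263×0.00000 + 0.98978×1.00000×1.00000 = -0.000000 + 0.989780 = 0.989780.
Q̄ = (S_0/π) × [bracket] = (2955/π) × 0.989780 = 930.99 W/m².
— Configuration B (ϕ=-8.2°):
Solar declination: sin δ = sin ε · sin L_s = sin 9.70° × sin 283.9° = -0.16356, so δ = -9.413°.
cos h₀ = −tan(-8.2°) tan(-9.413°) = -0.0239, h₀ = 1.5947 rad.
Bracket: h₀ sin ϕ sin δ + cos ϕ cos δ sin h₀ = 1.5947×-0.14263×-0.16356 + 0.98978×0.98653×0.99971 = 0.037202 + 0.976164 = 1.013366.
Q̄ = (S_0/π) × [bracket] = (2955/π) × 1.013366 = 953.18 W/m².
Ratio Q̄_A / Q̄_B = 930.99 / 953.18 = 0.9767.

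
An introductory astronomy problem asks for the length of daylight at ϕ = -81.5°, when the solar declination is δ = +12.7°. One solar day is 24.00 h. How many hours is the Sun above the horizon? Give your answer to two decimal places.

cos h₀ = −tan ϕ · tan δ = 1.5079 ≥ 1, so the Sun never rises (polar night) and h₀ = 0.
Daylight = 2h₀/(2π) × 24.00 h = (0.0000/π) × 24.00 = 0.00 h.

0.00 h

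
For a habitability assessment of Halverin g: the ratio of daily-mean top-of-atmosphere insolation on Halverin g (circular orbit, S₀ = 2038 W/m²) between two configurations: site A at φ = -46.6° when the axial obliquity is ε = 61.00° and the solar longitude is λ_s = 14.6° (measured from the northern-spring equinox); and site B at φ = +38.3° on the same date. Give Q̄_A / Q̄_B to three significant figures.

Q̄_A / Q̄_B ≈ 0.441

— Configuration A (φ=-46.6°):
Solar declination: sin δ = sin ε · sin λ_s = sin 61.00° × sin 14.6° = 0.22046, so δ = +12.736°.
cos H₀ = −tan(-46.6°) tan(+12.736°) = 0.2390, H₀ = 1.3294 rad.
Bracket: H₀ sin φ sin δ + cos φ cos δ sin H₀ = 1.3294×-0.72657×0.22046 + 0.68709×0.97539×0.97102 = -0.212943 + 0.650759 = 0.437816.
Q̄ = (S₀/π) × [bracket] = (2038/π) × 0.437816 = 284.02 W/m².
— Configuration B (φ=+38.3°):
cos H₀ = −tan(+38.3°) tan(+12.736°) = -0.1785, H₀ = 1.7503 rad.
Bracket: H₀ sin φ sin δ + cos φ cos δ sin H₀ = 1.7503×0.61978×0.22046 + 0.78478×0.97539×0.98394 = 0.239155 + 0.753173 = 0.992328.
Q̄ = (S₀/π) × [bracket] = (2038/π) × 0.992328 = 643.74 W/m².
Ratio Q̄_A / Q̄_B = 284.02 / 643.74 = 0.4412.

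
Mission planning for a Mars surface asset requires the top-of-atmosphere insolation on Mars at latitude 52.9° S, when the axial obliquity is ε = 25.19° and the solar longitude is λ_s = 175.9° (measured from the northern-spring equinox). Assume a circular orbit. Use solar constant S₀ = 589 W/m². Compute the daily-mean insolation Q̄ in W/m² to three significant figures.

Q̄ ≈ 106 W/m²

Solar declination: sin δ = sin ε · sin λ_s = sin 25.19° × sin 175.9° = 0.03043, so δ = +1.744°.
cos H₀ = −tan(-52.9°) tan(+1.744°) = 0.0403, H₀ = 1.5305 rad.
Bracket: H₀ sin φ sin δ + cos φ cos δ sin H₀ = 1.5305×-0.79758×0.03043 + 0.60321×0.99954×0.99919 = -0.037146 + 0.602444 = 0.565298.
Q̄ = (S₀/π) × [bracket] = (589/π) × 0.565298 = 106.0 W/m².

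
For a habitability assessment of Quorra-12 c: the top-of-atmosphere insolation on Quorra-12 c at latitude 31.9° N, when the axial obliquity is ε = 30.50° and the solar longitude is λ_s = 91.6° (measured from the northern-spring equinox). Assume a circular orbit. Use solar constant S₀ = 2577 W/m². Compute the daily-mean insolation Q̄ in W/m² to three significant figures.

Q̄ ≈ 986 W/m²

Solar declination: sin δ = sin ε · sin λ_s = sin 30.50° × sin 91.6° = 0.50734, so δ = +30.487°.
cos H₀ = −tan(+31.9°) tan(+30.487°) = -0.3665, H₀ = 1.9460 rad.
Bracket: H₀ sin φ sin δ + cos φ cos δ sin H₀ = 1.9460×0.52844×0.50734 + 0.84897×0.86175×0.93044 = 0.521720 + 0.680710 = 1.202430.
Q̄ = (S₀/π) × [bracket] = (2577/π) × 1.202430 = 986.3 W/m².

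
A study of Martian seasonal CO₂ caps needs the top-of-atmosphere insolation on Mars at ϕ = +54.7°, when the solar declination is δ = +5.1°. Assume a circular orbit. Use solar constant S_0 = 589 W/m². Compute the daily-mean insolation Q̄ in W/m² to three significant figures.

cos h₀ = −tan(+54.7°) tan(+5.100°) = -0.1260, h₀ = 1.6972 rad.
Bracket: h₀ sin ϕ sin δ + cos ϕ cos δ sin h₀ = 1.6972×0.81614×0.08889 + 0.57786×0.99604×0.99202 = 0.123126 + 0.570979 = 0.694105.
Q̄ = (S_0/π) × [bracket] = (589/π) × 0.694105 = 130.1 W/m².

Q̄ ≈ 130 W/m²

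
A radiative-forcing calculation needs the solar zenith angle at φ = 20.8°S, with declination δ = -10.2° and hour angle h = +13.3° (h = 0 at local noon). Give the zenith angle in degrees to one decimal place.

θ_z = 16.6°

cos θ_z = sin φ sin δ + cos φ cos δ cos h = 0.062884 + 0.895375 = 0.958259.
θ_z = arccos(0.958259) = 16.6°.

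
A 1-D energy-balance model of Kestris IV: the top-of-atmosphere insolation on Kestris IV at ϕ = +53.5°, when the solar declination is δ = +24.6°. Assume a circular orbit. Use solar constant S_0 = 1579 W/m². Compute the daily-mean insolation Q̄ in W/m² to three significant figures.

Q̄ ≈ 590 W/m²

cos h₀ = −tan(+53.5°) tan(+24.600°) = -0.6187, h₀ = 2.2379 rad.
Bracket: h₀ sin ϕ sin δ + cos ϕ cos δ sin h₀ = 2.2379×0.80386×0.41628 + 0.59482×0.90924×0.78560 = 0.748870 + 0.424879 = 1.173749.
Q̄ = (S_0/π) × [bracket] = (1579/π) × 1.173749 = 589.9 W/m².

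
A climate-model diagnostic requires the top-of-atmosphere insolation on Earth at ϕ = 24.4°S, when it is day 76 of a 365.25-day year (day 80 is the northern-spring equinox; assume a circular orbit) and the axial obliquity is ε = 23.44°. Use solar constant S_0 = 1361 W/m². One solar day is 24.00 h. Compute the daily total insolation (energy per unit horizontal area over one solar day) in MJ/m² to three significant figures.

34.7 MJ/m²

Solar longitude: L_s = 360° × (76 − 80)/365.25 = -3.943°, i.e. -3.943° + 360° = 356.057°.
sin δ = sin 23.44° × sin 356.057° = -0.02735, so δ = -1.567°.
cos h₀ = −tan(-24.4°) tan(-1.567°) = -0.0124, h₀ = 1.5832 rad.
Bracket: h₀ sin ϕ sin δ + cos ϕ cos δ sin h₀ = 1.5832×-0.41310×-0.02735 + 0.91068×0.99963×0.99992 = 0.017887 + 0.910270 = 0.928157.
Q̄ = (S_0/π) × [bracket] = (1361/π) × 0.928157 = 402.10 W/m².
Daily total = Q̄ × 24.00 h × 3600 s/h = 402.10 × 24.00 × 3600 / 10⁶ = 34.74 MJ/m².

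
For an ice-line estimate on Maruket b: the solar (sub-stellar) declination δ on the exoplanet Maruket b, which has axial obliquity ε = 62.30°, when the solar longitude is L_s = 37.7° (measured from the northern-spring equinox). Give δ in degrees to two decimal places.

δ = +32.78°

sin δ = sin ε · sin L_s = sin 62.30° × sin 37.7° = 0.541442.
δ = arcsin(0.541442) = +32.78°.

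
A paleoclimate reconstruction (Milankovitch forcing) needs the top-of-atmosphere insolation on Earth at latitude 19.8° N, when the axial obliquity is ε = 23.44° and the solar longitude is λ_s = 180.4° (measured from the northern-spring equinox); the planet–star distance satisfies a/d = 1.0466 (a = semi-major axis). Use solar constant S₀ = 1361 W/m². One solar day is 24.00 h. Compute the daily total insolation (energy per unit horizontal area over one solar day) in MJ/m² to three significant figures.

38.5 MJ/m²

Solar declination: sin δ = sin ε · sin λ_s = sin 23.44° × sin 180.4° = -0.00278, so δ = -0.159°.
cos H₀ = −tan(+19.8°) tan(-0.159°) = 0.0010, H₀ = 1.5698 rad.
Bracket: H₀ sin φ sin δ + cos φ cos δ sin H₀ = 1.5698×0.33874×-0.00278 + 0.94088×1.00000×1.00000 = -0.001478 + 0.940880 = 0.939402.
Inverse-square distance factor (a/d)² = 1.0466² = 1.095372.
Q̄ = (S₀/π) × 1.095372 × [bracket] = (1361/π) × 1.095372 × 0.939402 = 445.78 W/m².
Daily total = Q̄ × 24.00 h × 3600 s/h = 445.78 × 24.00 × 3600 / 10⁶ = 38.52 MJ/m².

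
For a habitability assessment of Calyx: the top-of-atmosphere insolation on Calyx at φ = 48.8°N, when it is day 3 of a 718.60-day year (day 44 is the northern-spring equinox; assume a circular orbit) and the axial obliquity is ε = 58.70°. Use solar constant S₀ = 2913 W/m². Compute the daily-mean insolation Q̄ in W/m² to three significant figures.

Solar longitude: λ_s = 360° × (3 − 44)/718.60 = -20.540°, i.e. -20.540° + 360° = 339.460°.
sin δ = sin 58.70° × sin 339.460° = -0.29980, so δ = -17.445°.
cos H₀ = −tan(+48.8°) tan(-17.445°) = 0.3590, H₀ = 1.2036 rad.
Bracket: H₀ sin φ sin δ + cos φ cos δ sin H₀ = 1.2036×0.75241×-0.29980 + 0.65869×0.95400×0.93335 = -0.271499 + 0.586508 = 0.315009.
Q̄ = (S₀/π) × [bracket] = (2913/π) × 0.315009 = 292.1 W/m².

Q̄ ≈ 292 W/m²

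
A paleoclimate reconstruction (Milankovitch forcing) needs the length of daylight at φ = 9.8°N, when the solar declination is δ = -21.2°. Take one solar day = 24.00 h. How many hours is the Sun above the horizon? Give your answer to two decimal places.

cos H₀ = −tan φ · tan δ = −tan(+9.8°) × tan(-21.200°) = 0.0670, so H₀ = 1.5037 rad = 86.16°.
Daylight = 2H₀/(2π) × 24.00 h = (1.5037/π) × 24.00 = 11.49 h.

11.49 h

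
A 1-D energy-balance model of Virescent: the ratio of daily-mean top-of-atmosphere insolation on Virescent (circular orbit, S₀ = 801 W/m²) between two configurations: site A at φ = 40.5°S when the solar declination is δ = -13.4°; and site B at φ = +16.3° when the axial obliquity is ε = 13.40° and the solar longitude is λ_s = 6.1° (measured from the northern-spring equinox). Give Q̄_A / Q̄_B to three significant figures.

— Configuration A (φ=-40.5°):
cos H₀ = −tan(-40.5°) tan(-13.400°) = -0.2035, H₀ = 1.7757 rad.
Bracket: H₀ sin φ sin δ + cos φ cos δ sin H₀ = 1.7757×-0.64945×-0.23175 + 0.76041×0.97278×0.97908 = 0.267261 + 0.724237 = 0.991498.
Q̄ = (S₀/π) × [bracket] = (801/π) × 0.991498 = 252.80 W/m².
— Configuration B (φ=+16.3°):
Solar declination: sin δ = sin ε · sin λ_s = sin 13.40° × sin 6.1° = 0.02463, so δ = +1.411°.
cos H₀ = −tan(+16.3°) tan(+1.411°) = -0.0072, H₀ = 1.5780 rad.
Bracket: H₀ sin φ sin δ + cos φ cos δ sin H₀ = 1.5780×0.28067×0.02463 + 0.95981×0.99970×0.99997 = 0.010909 + 0.959493 = 0.970402.
Q̄ = (S₀/π) × [bracket] = (801/π) × 0.970402 = 247.42 W/m².
Ratio Q̄_A / Q̄_B = 252.80 / 247.42 = 1.022.

Q̄_A / Q̄_B ≈ 1.02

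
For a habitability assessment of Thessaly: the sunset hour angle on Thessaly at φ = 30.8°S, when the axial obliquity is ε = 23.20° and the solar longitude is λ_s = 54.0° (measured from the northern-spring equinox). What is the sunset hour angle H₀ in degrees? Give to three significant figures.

H₀ = 78.4°

Solar declination: sin δ = sin ε · sin λ_s = sin 23.20° × sin 54.0° = 0.31871, so δ = +18.585°.
cos H₀ = −tan φ · tan δ = −tan(-30.8°) × tan(+18.585°) = 0.2004, so H₀ = 1.3690 rad = 78.44°.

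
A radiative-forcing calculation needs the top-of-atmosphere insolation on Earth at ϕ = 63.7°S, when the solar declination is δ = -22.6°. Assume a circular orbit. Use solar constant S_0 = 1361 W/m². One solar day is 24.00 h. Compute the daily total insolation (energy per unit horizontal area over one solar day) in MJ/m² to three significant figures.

41.4 MJ/m²

cos h₀ = −tan(-63.7°) tan(-22.600°) = -0.8422, h₀ = 2.5722 rad.
Bracket: h₀ sin ϕ sin δ + cos ϕ cos δ sin h₀ = 2.5722×-0.89649×-0.38430 + 0.44307×0.92321×0.53911 = 0.886177 + 0.220521 = 1.106698.
Q̄ = (S_0/π) × [bracket] = (1361/π) × 1.106698 = 479.44 W/m².
Daily total = Q̄ × 24.00 h × 3600 s/h = 479.44 × 24.00 × 3600 / 10⁶ = 41.42 MJ/m².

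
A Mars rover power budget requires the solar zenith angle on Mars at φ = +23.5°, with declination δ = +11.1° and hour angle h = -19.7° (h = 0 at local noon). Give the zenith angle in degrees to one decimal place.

θ_z = 22.5°

cos θ_z = sin φ sin δ + cos φ cos δ cos h = 0.076768 + 0.847233 = 0.924001.
θ_z = arccos(0.924001) = 22.5°.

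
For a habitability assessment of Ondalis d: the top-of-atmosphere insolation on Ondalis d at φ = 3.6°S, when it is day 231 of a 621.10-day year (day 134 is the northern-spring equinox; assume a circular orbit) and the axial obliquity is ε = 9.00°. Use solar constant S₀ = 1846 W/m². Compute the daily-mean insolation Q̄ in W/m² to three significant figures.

Solar longitude: λ_s = 360° × (231 − 134)/621.10 = 56.223°.
sin δ = sin 9.00° × sin 56.223° = 0.13003, so δ = +7.471°.
cos H₀ = −tan(-3.6°) tan(+7.471°) = 0.0083, H₀ = 1.5625 rad.
Bracket: H₀ sin φ sin δ + cos φ cos δ sin H₀ = 1.5625×-0.06279×0.13003 + 0.99803×0.99151×0.99997 = -0.012757 + 0.989527 = 0.976770.
Q̄ = (S₀/π) × [bracket] = (1846/π) × 0.976770 = 574.0 W/m².

Q̄ ≈ 574 W/m²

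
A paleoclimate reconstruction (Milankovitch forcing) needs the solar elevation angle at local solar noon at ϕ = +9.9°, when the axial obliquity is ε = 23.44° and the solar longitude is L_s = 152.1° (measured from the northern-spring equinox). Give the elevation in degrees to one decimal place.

89.2°

Solar declination: sin δ = sin ε · sin L_s = sin 23.44° × sin 152.1° = 0.18614, so δ = +10.727°.
At local noon the hour angle is zero, so the zenith angle equals |ϕ − δ| = |+9.9° − (+10.727°)| = 0.827°.
Elevation = 90° − 0.827° = 89.2°.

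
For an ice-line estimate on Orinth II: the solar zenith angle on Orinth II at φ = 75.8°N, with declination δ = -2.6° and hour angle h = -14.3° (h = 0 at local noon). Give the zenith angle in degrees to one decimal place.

cos θ_z = sin φ sin δ + cos φ cos δ cos h = -0.043977 + 0.237462 = 0.193485.
θ_z = arccos(0.193485) = 78.8°.

θ_z = 78.8°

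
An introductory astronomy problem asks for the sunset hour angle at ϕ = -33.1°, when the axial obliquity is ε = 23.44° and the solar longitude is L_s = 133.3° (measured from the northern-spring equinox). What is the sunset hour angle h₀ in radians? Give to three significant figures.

h₀ = 1.37 rad

Solar declination: sin δ = sin ε · sin L_s = sin 23.44° × sin 133.3° = 0.28950, so δ = +16.828°.
cos h₀ = −tan ϕ · tan δ = −tan(-33.1°) × tan(+16.828°) = 0.1972, so h₀ = 1.3723 rad = 78.63°.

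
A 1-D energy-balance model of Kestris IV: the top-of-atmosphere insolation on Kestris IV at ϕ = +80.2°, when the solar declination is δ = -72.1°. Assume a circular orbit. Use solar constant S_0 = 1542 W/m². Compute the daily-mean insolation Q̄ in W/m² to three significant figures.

cos h₀ = −tan(+80.2°) tan(-72.100°) = 17.9243 ≥ 1 ⇒ polar night, h₀ = 0 and Q̄ = 0.

Q̄ ≈ 0.00 W/m²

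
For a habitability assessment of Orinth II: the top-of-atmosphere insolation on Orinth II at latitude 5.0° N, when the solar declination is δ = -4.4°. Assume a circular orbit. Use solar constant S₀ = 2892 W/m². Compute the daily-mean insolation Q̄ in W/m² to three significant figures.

Q̄ ≈ 905 W/m²

cos H₀ = −tan(+5.0°) tan(-4.400°) = 0.0067, H₀ = 1.5641 rad.
Bracket: H₀ sin φ sin δ + cos φ cos δ sin H₀ = 1.5641×0.08716×-0.07672 + 0.99619×0.99705×0.99998 = -0.010459 + 0.993231 = 0.982772.
Q̄ = (S₀/π) × [bracket] = (2892/π) × 0.982772 = 904.7 W/m².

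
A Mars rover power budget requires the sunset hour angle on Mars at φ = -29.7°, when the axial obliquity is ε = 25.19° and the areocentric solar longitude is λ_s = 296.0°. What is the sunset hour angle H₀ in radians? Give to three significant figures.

sin δ = sin 25.19° × sin 296.0° = -0.38255, so δ = -22.491°.
cos H₀ = −tan φ · tan δ = −tan(-29.7°) × tan(-22.491°) = -0.2362, so H₀ = 1.8092 rad = 103.66°.

H₀ = 1.81 rad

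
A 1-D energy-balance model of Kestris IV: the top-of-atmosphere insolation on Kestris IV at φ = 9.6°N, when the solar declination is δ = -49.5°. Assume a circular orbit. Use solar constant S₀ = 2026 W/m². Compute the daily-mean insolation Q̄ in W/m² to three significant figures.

Q̄ ≈ 293 W/m²

cos H₀ = −tan(+9.6°) tan(-49.500°) = 0.1980, H₀ = 1.3714 rad.
Bracket: H₀ sin φ sin δ + cos φ cos δ sin H₀ = 1.3714×0.16677×-0.76041 + 0.98600×0.64945×0.98020 = -0.173912 + 0.627679 = 0.453767.
Q̄ = (S₀/π) × [bracket] = (2026/π) × 0.453767 = 292.6 W/m².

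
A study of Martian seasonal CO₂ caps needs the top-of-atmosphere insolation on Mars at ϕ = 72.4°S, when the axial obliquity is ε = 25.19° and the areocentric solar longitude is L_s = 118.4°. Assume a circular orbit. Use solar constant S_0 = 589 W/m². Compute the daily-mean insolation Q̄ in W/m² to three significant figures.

Q̄ ≈ 0.00 W/m²

sin δ = sin 25.19° × sin 118.4° = 0.37440, so δ = +21.987°.
cos h₀ = −tan(-72.4°) tan(+21.987°) = 1.2728 ≥ 1 ⇒ polar night, h₀ = 0 and Q̄ = 0.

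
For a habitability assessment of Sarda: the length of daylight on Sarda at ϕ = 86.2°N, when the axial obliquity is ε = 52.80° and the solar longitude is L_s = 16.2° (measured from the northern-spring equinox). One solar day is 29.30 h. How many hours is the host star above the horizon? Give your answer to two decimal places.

Solar declination: sin δ = sin ε · sin L_s = sin 52.80° × sin 16.2° = 0.22222, so δ = +12.840°.
Sunrise equation: cos h₀ = −tan ϕ · tan δ = -3.4316 ≤ −1, so the host star never sets (polar day) and h₀ = π.
Daylight = 2h₀/(2π) × 29.30 h = (3.1416/π) × 29.30 = 29.30 h.

29.30 h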